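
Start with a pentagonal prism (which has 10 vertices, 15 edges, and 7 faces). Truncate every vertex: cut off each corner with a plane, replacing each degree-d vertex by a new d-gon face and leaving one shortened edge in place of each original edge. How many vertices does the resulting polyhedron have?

Truncation replaces each original edge-end by a new vertex, so V′ = 2E = 30.
Each original edge survives, and each old vertex of degree d contributes d new edges; summing degrees gives Σd = 2E, so E′ = E + 2E = 3E = 45.
Each original face survives and each original vertex becomes one new face: F′ = F + V = 17.

30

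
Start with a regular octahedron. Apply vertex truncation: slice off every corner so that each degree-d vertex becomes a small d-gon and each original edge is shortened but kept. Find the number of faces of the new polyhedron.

The base solid has V = 6, E = 12, F = 8.
Truncation replaces each original edge-end by a new vertex, so V′ = 2E = 24.
Each original edge survives, and each old vertex of degree d contributes d new edges; summing degrees gives Σd = 2E, so E′ = E + 2E = 3E = 36.
Each original face survives and each original vertex becomes one new face: F′ = F + V = 14.

14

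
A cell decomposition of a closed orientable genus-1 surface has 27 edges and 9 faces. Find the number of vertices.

18

For a closed orientable surface of genus 1, χ = 2 − 2·1 = 0.
V = 0 + E − F = 0 + 27 − 9 = 18.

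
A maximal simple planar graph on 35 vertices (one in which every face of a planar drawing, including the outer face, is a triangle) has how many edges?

In a plane triangulation 3F = 2E and V − E + F = 2, so E = 3V − 6 = 3·35 − 6 = 99.

99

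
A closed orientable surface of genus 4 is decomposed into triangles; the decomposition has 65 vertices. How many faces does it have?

χ = 2 − 2·4 = -6, and every face is a triangle so 3F = 2E.
V − E + F = -6 with E = 3F/2 gives 65 − (3/2 − 1)·F = -6, so F = 142 and E = 213.

142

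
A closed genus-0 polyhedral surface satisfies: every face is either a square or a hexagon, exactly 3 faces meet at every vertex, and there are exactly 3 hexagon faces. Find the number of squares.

Let x be the number of squares; then F = 3 + x.
Edge–face incidences: 2E = 6·3 + 4·x = 18 + 4x.
Every vertex has degree 3, so 3V = 2E.
Euler: V − E + F = 2 ⇒ (2E)/3 − E + (3 + x) = 2.
Multiply by 6: 2·(2E) − 3·(2E) + 6·(3 + x) = 12, i.e. 18 + 6x − (18 + 4x) = 12.
Collecting terms: 2x = 12, so x = 6.
Then 2E = 18 + 4·6 = 42, so E = 21, V = 2E/3 = 14, F = 3 + 6 = 9.

6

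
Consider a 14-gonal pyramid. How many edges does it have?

28

A pyramid on an n-gon base has one n-gon and n triangles: V = 14 + 1 = 15, E = 2·14 = 28, F = 14 + 1 = 15.
Check: V − E + F = 15 − 28 + 15 = 2.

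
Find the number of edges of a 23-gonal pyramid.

46

A pyramid on an n-gon base has one n-gon and n triangles: V = 23 + 1 = 24, E = 2·23 = 46, F = 23 + 1 = 24.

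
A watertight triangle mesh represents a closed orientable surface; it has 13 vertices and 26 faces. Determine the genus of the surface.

1

Every face is a triangle, so 2E = 3·26 = 78, giving E = 39.
χ = V − E + F = 13 − 39 + 26 = 0.
For a closed orientable surface χ = 2 − 2g, so g = (2 − (0))/2 = 1.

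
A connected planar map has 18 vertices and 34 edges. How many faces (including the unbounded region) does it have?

Euler's formula for a connected plane graph: V − E + F = 2, so F = 2 − 18 + 34 = 18.

18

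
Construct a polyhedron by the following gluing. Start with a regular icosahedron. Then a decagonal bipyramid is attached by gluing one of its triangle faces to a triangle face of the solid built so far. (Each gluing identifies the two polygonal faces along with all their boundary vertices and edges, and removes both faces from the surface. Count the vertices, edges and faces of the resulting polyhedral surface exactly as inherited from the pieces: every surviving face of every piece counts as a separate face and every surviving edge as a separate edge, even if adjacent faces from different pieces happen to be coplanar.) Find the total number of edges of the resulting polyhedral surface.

57

A regular icosahedron: V=12, E=30, F=20.
Attach a decagonal bipyramid (V=12, E=30, F=20) along a 3-gon: merge 3 vertices and 3 edges, delete both glued faces → V=21, E=57, F=38.
Check: V − E + F = 21 − 57 + 38 = 2.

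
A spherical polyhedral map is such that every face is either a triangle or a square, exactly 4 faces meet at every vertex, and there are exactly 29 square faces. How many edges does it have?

70

Let x be the number of triangles; then F = 29 + x.
Edge–face incidences: 2E = 4·29 + 3·x = 116 + 3x.
Every vertex has degree 4, so 4V = 2E.
Euler: V − E + F = 2 ⇒ (2E)/4 − E + (29 + x) = 2.
Multiply by 8: 2·(2E) − 4·(2E) + 8·(29 + x) = 16, i.e. 232 + 8x − 2·(116 + 3x) = 16.
Collecting terms: 2x = 16, so x = 8.
Then 2E = 116 + 3·8 = 140, so E = 70, V = 2E/4 = 35, F = 29 + 8 = 37.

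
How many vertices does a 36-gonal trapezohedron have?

74

The n-trapezohedron (dual of the n-antiprism) has V = 2·36 + 2 = 74, E = 4·36 = 144, F = 2·36 = 72.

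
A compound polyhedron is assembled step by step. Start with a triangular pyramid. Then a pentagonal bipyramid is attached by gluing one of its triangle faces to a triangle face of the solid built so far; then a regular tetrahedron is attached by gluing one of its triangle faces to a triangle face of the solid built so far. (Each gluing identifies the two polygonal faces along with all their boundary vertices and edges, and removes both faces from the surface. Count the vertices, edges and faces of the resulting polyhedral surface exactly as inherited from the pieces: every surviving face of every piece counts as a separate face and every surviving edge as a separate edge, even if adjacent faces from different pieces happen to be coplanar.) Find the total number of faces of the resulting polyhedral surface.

A triangular pyramid: V=4, E=6, F=4.
Attach a pentagonal bipyramid (V=7, E=15, F=10) along a 3-gon: merge 3 vertices and 3 edges, delete both glued faces → V=8, E=18, F=12.
Attach a regular tetrahedron (V=4, E=6, F=4) along a 3-gon: merge 3 vertices and 3 edges, delete both glued faces → V=9, E=21, F=14.
Check: V − E + F = 9 − 21 + 14 = 2.

14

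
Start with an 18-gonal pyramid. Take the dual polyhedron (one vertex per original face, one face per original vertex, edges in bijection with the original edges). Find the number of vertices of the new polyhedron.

The base solid has V = 19, E = 36, F = 19.
The dual swaps V and F and preserves E: V′ = F = 19, E′ = E = 36, F′ = V = 19.

19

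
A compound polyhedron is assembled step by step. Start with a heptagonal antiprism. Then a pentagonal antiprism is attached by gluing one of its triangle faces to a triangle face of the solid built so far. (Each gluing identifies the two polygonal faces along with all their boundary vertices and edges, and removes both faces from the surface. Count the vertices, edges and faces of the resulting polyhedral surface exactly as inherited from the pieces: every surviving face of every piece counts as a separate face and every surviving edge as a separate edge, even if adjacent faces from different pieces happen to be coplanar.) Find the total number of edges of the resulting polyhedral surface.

45

A heptagonal antiprism: V=14, E=28, F=16.
Attach a pentagonal antiprism (V=10, E=20, F=12) along a 3-gon: merge 3 vertices and 3 edges, delete both glued faces → V=21, E=45, F=26.
Check: V − E + F = 21 − 45 + 26 = 2.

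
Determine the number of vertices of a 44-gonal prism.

88

A prism on an n-gon has two n-gon bases and n rectangular sides: V = 2·44 = 88, E = 3·44 = 132, F = 44 + 2 = 46.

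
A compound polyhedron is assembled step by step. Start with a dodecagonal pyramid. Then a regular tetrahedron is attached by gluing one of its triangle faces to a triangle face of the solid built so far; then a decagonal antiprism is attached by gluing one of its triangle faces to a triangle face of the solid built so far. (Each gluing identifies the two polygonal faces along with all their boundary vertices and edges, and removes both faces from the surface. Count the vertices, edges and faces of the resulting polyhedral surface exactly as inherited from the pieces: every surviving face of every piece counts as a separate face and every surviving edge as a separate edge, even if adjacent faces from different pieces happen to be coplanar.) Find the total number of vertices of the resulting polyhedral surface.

A dodecagonal pyramid: V=13, E=24, F=13.
Attach a regular tetrahedron (V=4, E=6, F=4) along a 3-gon: merge 3 vertices and 3 edges, delete both glued faces → V=14, E=27, F=15.
Attach a decagonal antiprism (V=20, E=40, F=22) along a 3-gon: merge 3 vertices and 3 edges, delete both glued faces → V=31, E=64, F=35.
Check: V − E + F = 31 − 64 + 35 = 2.

31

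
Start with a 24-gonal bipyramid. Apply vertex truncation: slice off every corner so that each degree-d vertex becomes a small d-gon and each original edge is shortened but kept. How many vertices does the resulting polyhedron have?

144

The base solid has V = 26, E = 72, F = 48.
Truncation replaces each original edge-end by a new vertex, so V′ = 2E = 144.
Each original edge survives, and each old vertex of degree d contributes d new edges; summing degrees gives Σd = 2E, so E′ = E + 2E = 3E = 216.
Each original face survives and each original vertex becomes one new face: F′ = F + V = 74.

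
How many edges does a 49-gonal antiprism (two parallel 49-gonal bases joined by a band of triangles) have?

An antiprism on an n-gon has two n-gon caps and 2n triangles: V = 2·49 = 98, E = 4·49 = 196, F = 2·49 + 2 = 100.
Check: V − E + F = 98 − 196 + 100 = 2.

196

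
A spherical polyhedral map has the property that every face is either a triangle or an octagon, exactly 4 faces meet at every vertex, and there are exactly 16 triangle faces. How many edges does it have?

Let x be the number of octagons; then F = 16 + x.
Edge–face incidences: 2E = 3·16 + 8·x = 48 + 8x.
Every vertex has degree 4, so 4V = 2E.
Euler: V − E + F = 2 ⇒ (2E)/4 − E + (16 + x) = 2.
Multiply by 8: 2·(2E) − 4·(2E) + 8·(16 + x) = 16, i.e. 128 + 8x − 2·(48 + 8x) = 16.
Collecting terms: −8x + 32 = 16, so −8x = −16, so x = 2.
Then 2E = 48 + 8·2 = 64, so E = 32, V = 2E/4 = 16, F = 16 + 2 = 18.

32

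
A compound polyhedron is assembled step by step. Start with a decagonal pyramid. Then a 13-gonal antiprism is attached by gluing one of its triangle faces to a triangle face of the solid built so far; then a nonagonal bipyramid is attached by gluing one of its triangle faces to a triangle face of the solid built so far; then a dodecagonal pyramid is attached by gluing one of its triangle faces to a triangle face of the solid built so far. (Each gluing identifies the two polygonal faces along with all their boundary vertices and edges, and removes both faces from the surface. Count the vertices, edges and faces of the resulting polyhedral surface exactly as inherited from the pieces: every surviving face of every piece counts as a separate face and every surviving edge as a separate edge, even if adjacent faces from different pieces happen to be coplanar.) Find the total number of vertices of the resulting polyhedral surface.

A decagonal pyramid: V=11, E=20, F=11.
Attach a 13-gonal antiprism (V=26, E=52, F=28) along a 3-gon: merge 3 vertices and 3 edges, delete both glued faces → V=34, E=69, F=37.
Attach a nonagonal bipyramid (V=11, E=27, F=18) along a 3-gon: merge 3 vertices and 3 edges, delete both glued faces → V=42, E=93, F=53.
Attach a dodecagonal pyramid (V=13, E=24, F=13) along a 3-gon: merge 3 vertices and 3 edges, delete both glued faces → V=52, E=114, F=64.
Check: V − E + F = 52 − 114 + 64 = 2.

52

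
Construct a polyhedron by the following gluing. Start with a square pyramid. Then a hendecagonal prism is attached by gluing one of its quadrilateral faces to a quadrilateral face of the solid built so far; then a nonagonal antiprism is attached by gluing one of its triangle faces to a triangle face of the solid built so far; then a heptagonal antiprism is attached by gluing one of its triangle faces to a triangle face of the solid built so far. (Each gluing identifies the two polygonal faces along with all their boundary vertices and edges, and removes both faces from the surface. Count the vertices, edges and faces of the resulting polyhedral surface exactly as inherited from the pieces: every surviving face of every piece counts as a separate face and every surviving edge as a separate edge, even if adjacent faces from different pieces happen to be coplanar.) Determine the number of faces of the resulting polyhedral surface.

A square pyramid: V=5, E=8, F=5.
Attach a hendecagonal prism (V=22, E=33, F=13) along a 4-gon: merge 4 vertices and 4 edges, delete both glued faces → V=23, E=37, F=16.
Attach a nonagonal antiprism (V=18, E=36, F=20) along a 3-gon: merge 3 vertices and 3 edges, delete both glued faces → V=38, E=70, F=34.
Attach a heptagonal antiprism (V=14, E=28, F=16) along a 3-gon: merge 3 vertices and 3 edges, delete both glued faces → V=49, E=95, F=48.
Check: V − E + F = 49 − 95 + 48 = 2.

48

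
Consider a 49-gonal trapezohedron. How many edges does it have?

196

The n-trapezohedron (dual of the n-antiprism) has V = 2·49 + 2 = 100, E = 4·49 = 196, F = 2·49 = 98.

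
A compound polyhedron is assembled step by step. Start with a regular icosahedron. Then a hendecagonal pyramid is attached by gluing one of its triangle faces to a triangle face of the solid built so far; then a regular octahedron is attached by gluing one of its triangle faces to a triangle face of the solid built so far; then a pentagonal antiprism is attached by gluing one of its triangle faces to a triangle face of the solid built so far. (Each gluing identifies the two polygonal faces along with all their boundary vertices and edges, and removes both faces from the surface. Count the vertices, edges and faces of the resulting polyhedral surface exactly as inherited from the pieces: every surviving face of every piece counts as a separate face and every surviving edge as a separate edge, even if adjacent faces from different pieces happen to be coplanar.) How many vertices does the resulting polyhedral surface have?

31

A regular icosahedron: V=12, E=30, F=20.
Attach a hendecagonal pyramid (V=12, E=22, F=12) along a 3-gon: merge 3 vertices and 3 edges, delete both glued faces → V=21, E=49, F=30.
Attach a regular octahedron (V=6, E=12, F=8) along a 3-gon: merge 3 vertices and 3 edges, delete both glued faces → V=24, E=58, F=36.
Attach a pentagonal antiprism (V=10, E=20, F=12) along a 3-gon: merge 3 vertices and 3 edges, delete both glued faces → V=31, E=75, F=46.
Check: V − E + F = 31 − 75 + 46 = 2.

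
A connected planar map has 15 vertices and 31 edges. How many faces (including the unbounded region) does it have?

18

Euler's formula for a connected plane graph: V − E + F = 2, so F = 2 − 15 + 31 = 18.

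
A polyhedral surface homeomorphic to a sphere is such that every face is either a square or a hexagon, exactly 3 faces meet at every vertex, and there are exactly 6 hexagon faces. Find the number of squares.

Let x be the number of squares; then F = 6 + x.
Edge–face incidences: 2E = 6·6 + 4·x = 36 + 4x.
Every vertex has degree 3, so 3V = 2E.
Euler: V − E + F = 2 ⇒ (2E)/3 − E + (6 + x) = 2.
Multiply by 6: 2·(2E) − 3·(2E) + 6·(6 + x) = 12, i.e. 36 + 6x − (36 + 4x) = 12.
Collecting terms: 2x = 12, so x = 6.
Then 2E = 36 + 4·6 = 60, so E = 30, V = 2E/3 = 20, F = 6 + 6 = 12.

6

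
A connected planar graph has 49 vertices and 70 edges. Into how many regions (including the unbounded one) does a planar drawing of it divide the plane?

Euler's formula for a connected plane graph: V − E + F = 2, so F = 2 − 49 + 70 = 23.

23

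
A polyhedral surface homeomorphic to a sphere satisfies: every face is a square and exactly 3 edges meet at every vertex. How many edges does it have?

12

Each face has 4 edges and each edge borders two faces, so 2E = 4F.
Each vertex has degree 3, so 3V = 2E and hence V = 4F/3.
Euler: V − E + F = 2 ⇒ (4F/3) − (4F/2) + F = 2.
Multiply by 6: (8 − 12 + 6)F = 12, i.e. 2F = 12.
So F = 6, E = 4·6/2 = 12, V = 4·6/3 = 8.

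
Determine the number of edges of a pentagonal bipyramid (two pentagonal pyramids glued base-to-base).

15

A bipyramid over an n-gon has 2n triangular faces and n + 2 vertices: V = 5 + 2 = 7, E = 3·5 = 15, F = 2·5 = 10.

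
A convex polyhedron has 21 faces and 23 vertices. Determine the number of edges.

Here V − E + F = 2.
E = V + F − (2) = 23 + 21 − (2) = 42.

42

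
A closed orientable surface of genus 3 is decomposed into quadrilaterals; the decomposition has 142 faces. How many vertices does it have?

χ = 2 − 2·3 = -4, and every face is a square so 4F = 2E.
E = 4·142/2 = 284. Then V = -4 + E − F = -4 + 284 − 142 = 138.

138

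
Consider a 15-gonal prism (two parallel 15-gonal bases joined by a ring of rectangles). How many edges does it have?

A prism on an n-gon has two n-gon bases and n rectangular sides: V = 2·15 = 30, E = 3·15 = 45, F = 15 + 2 = 17.

45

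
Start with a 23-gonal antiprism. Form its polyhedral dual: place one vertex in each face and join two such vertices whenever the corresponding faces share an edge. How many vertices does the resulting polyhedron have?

The base solid has V = 46, E = 92, F = 48.
The dual swaps V and F and preserves E: V′ = F = 48, E′ = E = 92, F′ = V = 46.

48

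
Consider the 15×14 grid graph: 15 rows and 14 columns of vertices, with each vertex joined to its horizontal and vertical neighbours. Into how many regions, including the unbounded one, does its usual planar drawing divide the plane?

The grid has V = 15·14 = 210 vertices and E = 15·13 + 14·14 = 391 edges.
F = 2 − V + E = 2 − 210 + 391 = 183.

183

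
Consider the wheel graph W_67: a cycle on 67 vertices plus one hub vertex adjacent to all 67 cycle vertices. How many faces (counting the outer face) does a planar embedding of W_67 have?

68

W_67 has V = 67 + 1 = 68 vertices and E = 2·67 = 134 edges.
By Euler's formula F = 2 − V + E = 2 − 68 + 134 = 68.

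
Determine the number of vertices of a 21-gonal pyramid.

22

A pyramid on an n-gon base has one n-gon and n triangles: V = 21 + 1 = 22, E = 2·21 = 42, F = 21 + 1 = 22.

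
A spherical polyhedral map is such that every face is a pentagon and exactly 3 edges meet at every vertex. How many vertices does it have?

Each face has 5 edges and each edge borders two faces, so 2E = 5F.
Each vertex has degree 3, so 3V = 2E and hence V = 5F/3.
Euler: V − E + F = 2 ⇒ (5F/3) − (5F/2) + F = 2.
Multiply by 6: (10 − 15 + 6)F = 12, i.e. 1F = 12.
So F = 12, E = 5·12/2 = 30, V = 5·12/3 = 20.

20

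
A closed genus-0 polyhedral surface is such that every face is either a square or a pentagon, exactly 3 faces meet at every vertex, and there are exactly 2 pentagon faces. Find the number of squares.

5

Let x be the number of squares; then F = 2 + x.
Edge–face incidences: 2E = 5·2 + 4·x = 10 + 4x.
Every vertex has degree 3, so 3V = 2E.
Euler: V − E + F = 2 ⇒ (2E)/3 − E + (2 + x) = 2.
Multiply by 6: 2·(2E) − 3·(2E) + 6·(2 + x) = 12, i.e. 12 + 6x − (10 + 4x) = 12.
Collecting terms: 2x + 2 = 12, so 2x = 10, so x = 5.
Then 2E = 10 + 4·5 = 30, so E = 15, V = 2E/3 = 10, F = 2 + 5 = 7.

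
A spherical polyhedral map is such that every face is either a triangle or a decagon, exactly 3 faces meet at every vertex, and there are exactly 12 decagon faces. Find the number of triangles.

20

Let x be the number of triangles; then F = 12 + x.
Edge–face incidences: 2E = 10·12 + 3·x = 120 + 3x.
Every vertex has degree 3, so 3V = 2E.
Euler: V − E + F = 2 ⇒ (2E)/3 − E + (12 + x) = 2.
Multiply by 6: 2·(2E) − 3·(2E) + 6·(12 + x) = 12, i.e. 72 + 6x − (120 + 3x) = 12.
Collecting terms: 3x − 48 = 12, so 3x = 60, so x = 20.
Then 2E = 120 + 3·20 = 180, so E = 90, V = 2E/3 = 60, F = 12 + 20 = 32.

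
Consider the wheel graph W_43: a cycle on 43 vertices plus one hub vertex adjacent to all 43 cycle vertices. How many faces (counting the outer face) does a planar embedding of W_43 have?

44

W_43 has V = 43 + 1 = 44 vertices and E = 2·43 = 86 edges.
By Euler's formula F = 2 − V + E = 2 − 44 + 86 = 44.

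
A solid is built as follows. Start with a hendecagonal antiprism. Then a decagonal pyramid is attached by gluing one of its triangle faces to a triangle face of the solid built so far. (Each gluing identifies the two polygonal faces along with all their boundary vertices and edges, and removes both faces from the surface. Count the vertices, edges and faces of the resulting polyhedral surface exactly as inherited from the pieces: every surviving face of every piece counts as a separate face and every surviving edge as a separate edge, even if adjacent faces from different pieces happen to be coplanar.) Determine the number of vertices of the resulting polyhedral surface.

A hendecagonal antiprism: V=22, E=44, F=24.
Attach a decagonal pyramid (V=11, E=20, F=11) along a 3-gon: merge 3 vertices and 3 edges, delete both glued faces → V=30, E=61, F=33.
Check: V − E + F = 30 − 61 + 33 = 2.

30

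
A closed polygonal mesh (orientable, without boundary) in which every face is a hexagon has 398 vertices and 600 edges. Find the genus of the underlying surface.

2

Every face is a hexagon and each edge borders two faces, so 6F = 2·600, giving F = 200.
χ = V − E + F = 398 − 600 + 200 = -2.
For a closed orientable surface χ = 2 − 2g, so g = (2 − (-2))/2 = 2.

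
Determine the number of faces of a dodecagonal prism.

A prism on an n-gon has two n-gon bases and n rectangular sides: V = 2·12 = 24, E = 3·12 = 36, F = 12 + 2 = 14.

14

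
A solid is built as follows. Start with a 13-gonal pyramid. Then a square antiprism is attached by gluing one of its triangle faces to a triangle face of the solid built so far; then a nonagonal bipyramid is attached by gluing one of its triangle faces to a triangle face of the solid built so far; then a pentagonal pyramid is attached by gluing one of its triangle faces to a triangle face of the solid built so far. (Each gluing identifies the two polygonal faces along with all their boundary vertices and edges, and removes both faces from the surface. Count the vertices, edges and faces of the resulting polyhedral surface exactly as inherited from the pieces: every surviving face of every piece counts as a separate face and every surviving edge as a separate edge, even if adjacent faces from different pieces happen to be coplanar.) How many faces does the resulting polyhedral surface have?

A 13-gonal pyramid: V=14, E=26, F=14.
Attach a square antiprism (V=8, E=16, F=10) along a 3-gon: merge 3 vertices and 3 edges, delete both glued faces → V=19, E=39, F=22.
Attach a nonagonal bipyramid (V=11, E=27, F=18) along a 3-gon: merge 3 vertices and 3 edges, delete both glued faces → V=27, E=63, F=38.
Attach a pentagonal pyramid (V=6, E=10, F=6) along a 3-gon: merge 3 vertices and 3 edges, delete both glued faces → V=30, E=70, F=42.
Check: V − E + F = 30 − 70 + 42 = 2.

42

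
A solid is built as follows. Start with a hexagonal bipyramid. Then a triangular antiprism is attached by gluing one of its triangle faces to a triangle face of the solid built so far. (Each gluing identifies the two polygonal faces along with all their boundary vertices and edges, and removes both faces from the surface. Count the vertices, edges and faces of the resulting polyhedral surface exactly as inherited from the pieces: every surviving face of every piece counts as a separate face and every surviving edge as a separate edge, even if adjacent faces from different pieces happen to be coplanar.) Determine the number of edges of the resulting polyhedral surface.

27

A hexagonal bipyramid: V=8, E=18, F=12.
Attach a triangular antiprism (V=6, E=12, F=8) along a 3-gon: merge 3 vertices and 3 edges, delete both glued faces → V=11, E=27, F=18.
Check: V − E + F = 11 − 27 + 18 = 2.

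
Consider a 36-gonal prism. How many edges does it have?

A prism on an n-gon has two n-gon bases and n rectangular sides: V = 2·36 = 72, E = 3·36 = 108, F = 36 + 2 = 38.

108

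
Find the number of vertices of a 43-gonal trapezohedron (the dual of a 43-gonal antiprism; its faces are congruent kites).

88

The n-trapezohedron (dual of the n-antiprism) has V = 2·43 + 2 = 88, E = 4·43 = 172, F = 2·43 = 86.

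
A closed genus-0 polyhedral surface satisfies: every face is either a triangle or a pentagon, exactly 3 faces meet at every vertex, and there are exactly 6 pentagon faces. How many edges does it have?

18

Let x be the number of triangles; then F = 6 + x.
Edge–face incidences: 2E = 5·6 + 3·x = 30 + 3x.
Every vertex has degree 3, so 3V = 2E.
Euler: V − E + F = 2 ⇒ (2E)/3 − E + (6 + x) = 2.
Multiply by 6: 2·(2E) − 3·(2E) + 6·(6 + x) = 12, i.e. 36 + 6x − (30 + 3x) = 12.
Collecting terms: 3x + 6 = 12, so 3x = 6, so x = 2.
Then 2E = 30 + 3·2 = 36, so E = 18, V = 2E/3 = 12, F = 6 + 2 = 8.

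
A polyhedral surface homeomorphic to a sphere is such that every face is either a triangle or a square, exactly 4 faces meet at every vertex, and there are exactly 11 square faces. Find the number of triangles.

Let x be the number of triangles; then F = 11 + x.
Edge–face incidences: 2E = 4·11 + 3·x = 44 + 3x.
Every vertex has degree 4, so 4V = 2E.
Euler: V − E + F = 2 ⇒ (2E)/4 − E + (11 + x) = 2.
Multiply by 8: 2·(2E) − 4·(2E) + 8·(11 + x) = 16, i.e. 88 + 8x − 2·(44 + 3x) = 16.
Collecting terms: 2x = 16, so x = 8.
Then 2E = 44 + 3·8 = 68, so E = 34, V = 2E/4 = 17, F = 11 + 8 = 19.

8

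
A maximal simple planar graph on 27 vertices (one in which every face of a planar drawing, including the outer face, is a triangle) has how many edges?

75

In a plane triangulation 3F = 2E and V − E + F = 2, so E = 3V − 6 = 3·27 − 6 = 75.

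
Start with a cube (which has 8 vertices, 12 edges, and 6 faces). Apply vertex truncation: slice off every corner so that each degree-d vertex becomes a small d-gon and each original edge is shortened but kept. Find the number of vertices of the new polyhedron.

Truncation replaces each original edge-end by a new vertex, so V′ = 2E = 24.
Each original edge survives, and each old vertex of degree d contributes d new edges; summing degrees gives Σd = 2E, so E′ = E + 2E = 3E = 36.
Each original face survives and each original vertex becomes one new face: F′ = F + V = 14.

24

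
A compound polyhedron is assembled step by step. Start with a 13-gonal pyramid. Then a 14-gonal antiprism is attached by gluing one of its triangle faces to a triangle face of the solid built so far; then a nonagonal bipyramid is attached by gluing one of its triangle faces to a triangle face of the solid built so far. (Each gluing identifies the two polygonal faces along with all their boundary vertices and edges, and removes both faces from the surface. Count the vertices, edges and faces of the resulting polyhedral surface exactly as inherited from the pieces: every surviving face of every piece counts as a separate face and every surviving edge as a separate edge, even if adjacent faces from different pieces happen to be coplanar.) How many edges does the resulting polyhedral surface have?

103

A 13-gonal pyramid: V=14, E=26, F=14.
Attach a 14-gonal antiprism (V=28, E=56, F=30) along a 3-gon: merge 3 vertices and 3 edges, delete both glued faces → V=39, E=79, F=42.
Attach a nonagonal bipyramid (V=11, E=27, F=18) along a 3-gon: merge 3 vertices and 3 edges, delete both glued faces → V=47, E=103, F=58.
Check: V − E + F = 47 − 103 + 58 = 2.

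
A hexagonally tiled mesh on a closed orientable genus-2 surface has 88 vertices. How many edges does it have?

χ = 2 − 2·2 = -2, and every face is a hexagon so 6F = 2E.
V − E + F = -2 with E = 6F/2 gives 88 − (6/2 − 1)·F = -2, so F = 45 and E = 135.

135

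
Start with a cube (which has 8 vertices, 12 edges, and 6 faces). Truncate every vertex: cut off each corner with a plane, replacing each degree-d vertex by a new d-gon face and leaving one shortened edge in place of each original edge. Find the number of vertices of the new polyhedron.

24

Truncation replaces each original edge-end by a new vertex, so V′ = 2E = 24.
Each original edge survives, and each old vertex of degree d contributes d new edges; summing degrees gives Σd = 2E, so E′ = E + 2E = 3E = 36.
Each original face survives and each original vertex becomes one new face: F′ = F + V = 14.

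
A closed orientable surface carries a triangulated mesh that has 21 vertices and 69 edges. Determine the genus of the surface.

Every face is a triangle and each edge borders two faces, so 3F = 2·69, giving F = 46.
χ = V − E + F = 21 − 69 + 46 = -2.
For a closed orientable surface χ = 2 − 2g, so g = (2 − (-2))/2 = 2.

2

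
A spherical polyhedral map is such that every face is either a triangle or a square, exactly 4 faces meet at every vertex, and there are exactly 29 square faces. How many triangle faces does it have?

8

Let x be the number of triangles; then F = 29 + x.
Edge–face incidences: 2E = 4·29 + 3·x = 116 + 3x.
Every vertex has degree 4, so 4V = 2E.
Euler: V − E + F = 2 ⇒ (2E)/4 − E + (29 + x) = 2.
Multiply by 8: 2·(2E) − 4·(2E) + 8·(29 + x) = 16, i.e. 232 + 8x − 2·(116 + 3x) = 16.
Collecting terms: 2x = 16, so x = 8.
Then 2E = 116 + 3·8 = 140, so E = 70, V = 2E/4 = 35, F = 29 + 8 = 37.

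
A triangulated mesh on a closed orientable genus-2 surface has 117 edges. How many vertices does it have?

χ = 2 − 2·2 = -2, and every face is a triangle so 3F = 2E.
F = 2E/3 = 78. Then V = -2 + E − F = -2 + 117 − 78 = 37.

37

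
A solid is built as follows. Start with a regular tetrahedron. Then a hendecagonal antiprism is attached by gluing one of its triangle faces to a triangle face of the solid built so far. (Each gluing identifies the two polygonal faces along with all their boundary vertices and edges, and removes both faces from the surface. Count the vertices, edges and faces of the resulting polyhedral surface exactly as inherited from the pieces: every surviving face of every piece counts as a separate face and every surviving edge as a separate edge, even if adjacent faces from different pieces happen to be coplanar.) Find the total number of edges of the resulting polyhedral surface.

A regular tetrahedron: V=4, E=6, F=4.
Attach a hendecagonal antiprism (V=22, E=44, F=24) along a 3-gon: merge 3 vertices and 3 edges, delete both glued faces → V=23, E=47, F=26.
Check: V − E + F = 23 − 47 + 26 = 2.

47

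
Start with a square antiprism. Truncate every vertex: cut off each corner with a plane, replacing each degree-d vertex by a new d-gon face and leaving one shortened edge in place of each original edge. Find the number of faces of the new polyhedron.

18

The base solid has V = 8, E = 16, F = 10.
Truncation replaces each original edge-end by a new vertex, so V′ = 2E = 32.
Each original edge survives, and each old vertex of degree d contributes d new edges; summing degrees gives Σd = 2E, so E′ = E + 2E = 3E = 48.
Each original face survives and each original vertex becomes one new face: F′ = F + V = 18.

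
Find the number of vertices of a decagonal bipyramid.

12

A bipyramid over an n-gon has 2n triangular faces and n + 2 vertices: V = 10 + 2 = 12, E = 3·10 = 30, F = 2·10 = 20.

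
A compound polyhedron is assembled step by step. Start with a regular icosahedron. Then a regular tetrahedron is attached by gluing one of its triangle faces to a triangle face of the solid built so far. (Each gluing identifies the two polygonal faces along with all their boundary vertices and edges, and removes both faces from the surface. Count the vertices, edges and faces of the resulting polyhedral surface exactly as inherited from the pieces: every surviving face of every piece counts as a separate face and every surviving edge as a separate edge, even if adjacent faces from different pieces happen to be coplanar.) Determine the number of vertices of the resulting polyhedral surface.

13

A regular icosahedron: V=12, E=30, F=20.
Attach a regular tetrahedron (V=4, E=6, F=4) along a 3-gon: merge 3 vertices and 3 edges, delete both glued faces → V=13, E=33, F=22.
Check: V − E + F = 13 − 33 + 22 = 2.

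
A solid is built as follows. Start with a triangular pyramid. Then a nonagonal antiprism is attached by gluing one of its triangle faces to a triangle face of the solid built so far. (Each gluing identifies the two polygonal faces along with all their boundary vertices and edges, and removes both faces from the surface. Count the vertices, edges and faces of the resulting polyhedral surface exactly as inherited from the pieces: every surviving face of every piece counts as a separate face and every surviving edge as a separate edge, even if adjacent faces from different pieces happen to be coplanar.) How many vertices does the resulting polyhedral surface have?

A triangular pyramid: V=4, E=6, F=4.
Attach a nonagonal antiprism (V=18, E=36, F=20) along a 3-gon: merge 3 vertices and 3 edges, delete both glued faces → V=19, E=39, F=22.
Check: V − E + F = 19 − 39 + 22 = 2.

19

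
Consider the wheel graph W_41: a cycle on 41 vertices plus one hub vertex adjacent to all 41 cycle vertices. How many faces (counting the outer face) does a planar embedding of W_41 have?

W_41 has V = 41 + 1 = 42 vertices and E = 2·41 = 82 edges.
By Euler's formula F = 2 − V + E = 2 − 42 + 82 = 42.

42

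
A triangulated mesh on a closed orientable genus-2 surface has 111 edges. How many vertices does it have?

35

χ = 2 − 2·2 = -2, and every face is a triangle so 3F = 2E.
F = 2E/3 = 74. Then V = -2 + E − F = -2 + 111 − 74 = 35.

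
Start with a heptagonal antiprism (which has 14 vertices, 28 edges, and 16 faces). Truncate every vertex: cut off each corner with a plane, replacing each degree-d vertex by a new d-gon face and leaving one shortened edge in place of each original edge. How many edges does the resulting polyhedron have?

84

Truncation replaces each original edge-end by a new vertex, so V′ = 2E = 56.
Each original edge survives, and each old vertex of degree d contributes d new edges; summing degrees gives Σd = 2E, so E′ = E + 2E = 3E = 84.
Each original face survives and each original vertex becomes one new face: F′ = F + V = 30.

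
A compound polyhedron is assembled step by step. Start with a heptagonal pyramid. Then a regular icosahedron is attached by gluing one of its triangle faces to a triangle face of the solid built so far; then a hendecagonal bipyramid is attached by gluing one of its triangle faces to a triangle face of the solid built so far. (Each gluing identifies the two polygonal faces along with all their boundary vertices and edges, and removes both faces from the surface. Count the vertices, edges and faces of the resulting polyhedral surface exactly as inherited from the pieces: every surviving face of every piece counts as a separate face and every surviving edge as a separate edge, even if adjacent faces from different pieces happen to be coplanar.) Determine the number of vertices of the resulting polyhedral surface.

A heptagonal pyramid: V=8, E=14, F=8.
Attach a regular icosahedron (V=12, E=30, F=20) along a 3-gon: merge 3 vertices and 3 edges, delete both glued faces → V=17, E=41, F=26.
Attach a hendecagonal bipyramid (V=13, E=33, F=22) along a 3-gon: merge 3 vertices and 3 edges, delete both glued faces → V=27, E=71, F=46.
Check: V − E + F = 27 − 71 + 46 = 2.

27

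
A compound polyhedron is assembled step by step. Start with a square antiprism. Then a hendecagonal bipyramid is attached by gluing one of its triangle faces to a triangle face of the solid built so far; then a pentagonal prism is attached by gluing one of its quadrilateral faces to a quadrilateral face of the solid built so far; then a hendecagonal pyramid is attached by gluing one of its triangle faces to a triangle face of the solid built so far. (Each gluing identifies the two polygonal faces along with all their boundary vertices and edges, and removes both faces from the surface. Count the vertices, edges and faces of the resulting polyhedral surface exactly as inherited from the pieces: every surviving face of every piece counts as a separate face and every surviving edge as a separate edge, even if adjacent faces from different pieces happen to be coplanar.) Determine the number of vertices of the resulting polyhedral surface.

A square antiprism: V=8, E=16, F=10.
Attach a hendecagonal bipyramid (V=13, E=33, F=22) along a 3-gon: merge 3 vertices and 3 edges, delete both glued faces → V=18, E=46, F=30.
Attach a pentagonal prism (V=10, E=15, F=7) along a 4-gon: merge 4 vertices and 4 edges, delete both glued faces → V=24, E=57, F=35.
Attach a hendecagonal pyramid (V=12, E=22, F=12) along a 3-gon: merge 3 vertices and 3 edges, delete both glued faces → V=33, E=76, F=45.
Check: V − E + F = 33 − 76 + 45 = 2.

33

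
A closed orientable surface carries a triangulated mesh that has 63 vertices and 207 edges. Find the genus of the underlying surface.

Every face is a triangle and each edge borders two faces, so 3F = 2·207, giving F = 138.
χ = V − E + F = 63 − 207 + 138 = -6.
For a closed orientable surface χ = 2 − 2g, so g = (2 − (-6))/2 = 4.

4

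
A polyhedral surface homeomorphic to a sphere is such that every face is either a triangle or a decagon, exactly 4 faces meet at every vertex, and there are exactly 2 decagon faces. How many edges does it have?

Let x be the number of triangles; then F = 2 + x.
Edge–face incidences: 2E = 10·2 + 3·x = 20 + 3x.
Every vertex has degree 4, so 4V = 2E.
Euler: V − E + F = 2 ⇒ (2E)/4 − E + (2 + x) = 2.
Multiply by 8: 2·(2E) − 4·(2E) + 8·(2 + x) = 16, i.e. 16 + 8x − 2·(20 + 3x) = 16.
Collecting terms: 2x − 24 = 16, so 2x = 40, so x = 20.
Then 2E = 20 + 3·20 = 80, so E = 40, V = 2E/4 = 20, F = 2 + 20 = 22.

40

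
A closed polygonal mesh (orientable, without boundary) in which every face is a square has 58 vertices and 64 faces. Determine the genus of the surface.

4

Every face is a square, so 2E = 4·64 = 256, giving E = 128.
χ = V − E + F = 58 − 128 + 64 = -6.
For a closed orientable surface χ = 2 − 2g, so g = (2 − (-6))/2 = 4.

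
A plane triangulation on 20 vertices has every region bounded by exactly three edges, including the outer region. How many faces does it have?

36

In a plane triangulation 3F = 2E and V − E + F = 2, so F = 2V − 4 = 2·20 − 4 = 36.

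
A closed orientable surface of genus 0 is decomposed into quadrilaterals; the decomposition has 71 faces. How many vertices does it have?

χ = 2 − 2·0 = 2, and every face is a square so 4F = 2E.
E = 4·71/2 = 142. Then V = 2 + E − F = 2 + 142 − 71 = 73.

73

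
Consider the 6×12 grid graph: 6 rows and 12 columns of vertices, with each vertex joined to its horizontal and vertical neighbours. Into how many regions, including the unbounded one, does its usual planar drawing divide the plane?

56

The grid has V = 6·12 = 72 vertices and E = 6·11 + 12·5 = 126 edges.
F = 2 − V + E = 2 − 72 + 126 = 56.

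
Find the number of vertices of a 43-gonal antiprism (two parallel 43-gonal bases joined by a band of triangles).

An antiprism on an n-gon has two n-gon caps and 2n triangles: V = 2·43 = 86, E = 4·43 = 172, F = 2·43 + 2 = 88.

86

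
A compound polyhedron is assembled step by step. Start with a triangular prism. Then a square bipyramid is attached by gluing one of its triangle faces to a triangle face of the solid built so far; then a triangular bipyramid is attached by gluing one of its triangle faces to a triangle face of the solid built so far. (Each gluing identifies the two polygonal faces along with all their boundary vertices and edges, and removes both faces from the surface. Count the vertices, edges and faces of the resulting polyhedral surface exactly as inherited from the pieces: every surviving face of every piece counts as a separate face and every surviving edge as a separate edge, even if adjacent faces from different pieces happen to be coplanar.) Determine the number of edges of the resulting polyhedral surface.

A triangular prism: V=6, E=9, F=5.
Attach a square bipyramid (V=6, E=12, F=8) along a 3-gon: merge 3 vertices and 3 edges, delete both glued faces → V=9, E=18, F=11.
Attach a triangular bipyramid (V=5, E=9, F=6) along a 3-gon: merge 3 vertices and 3 edges, delete both glued faces → V=11, E=24, F=15.
Check: V − E + F = 11 − 24 + 15 = 2.

24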